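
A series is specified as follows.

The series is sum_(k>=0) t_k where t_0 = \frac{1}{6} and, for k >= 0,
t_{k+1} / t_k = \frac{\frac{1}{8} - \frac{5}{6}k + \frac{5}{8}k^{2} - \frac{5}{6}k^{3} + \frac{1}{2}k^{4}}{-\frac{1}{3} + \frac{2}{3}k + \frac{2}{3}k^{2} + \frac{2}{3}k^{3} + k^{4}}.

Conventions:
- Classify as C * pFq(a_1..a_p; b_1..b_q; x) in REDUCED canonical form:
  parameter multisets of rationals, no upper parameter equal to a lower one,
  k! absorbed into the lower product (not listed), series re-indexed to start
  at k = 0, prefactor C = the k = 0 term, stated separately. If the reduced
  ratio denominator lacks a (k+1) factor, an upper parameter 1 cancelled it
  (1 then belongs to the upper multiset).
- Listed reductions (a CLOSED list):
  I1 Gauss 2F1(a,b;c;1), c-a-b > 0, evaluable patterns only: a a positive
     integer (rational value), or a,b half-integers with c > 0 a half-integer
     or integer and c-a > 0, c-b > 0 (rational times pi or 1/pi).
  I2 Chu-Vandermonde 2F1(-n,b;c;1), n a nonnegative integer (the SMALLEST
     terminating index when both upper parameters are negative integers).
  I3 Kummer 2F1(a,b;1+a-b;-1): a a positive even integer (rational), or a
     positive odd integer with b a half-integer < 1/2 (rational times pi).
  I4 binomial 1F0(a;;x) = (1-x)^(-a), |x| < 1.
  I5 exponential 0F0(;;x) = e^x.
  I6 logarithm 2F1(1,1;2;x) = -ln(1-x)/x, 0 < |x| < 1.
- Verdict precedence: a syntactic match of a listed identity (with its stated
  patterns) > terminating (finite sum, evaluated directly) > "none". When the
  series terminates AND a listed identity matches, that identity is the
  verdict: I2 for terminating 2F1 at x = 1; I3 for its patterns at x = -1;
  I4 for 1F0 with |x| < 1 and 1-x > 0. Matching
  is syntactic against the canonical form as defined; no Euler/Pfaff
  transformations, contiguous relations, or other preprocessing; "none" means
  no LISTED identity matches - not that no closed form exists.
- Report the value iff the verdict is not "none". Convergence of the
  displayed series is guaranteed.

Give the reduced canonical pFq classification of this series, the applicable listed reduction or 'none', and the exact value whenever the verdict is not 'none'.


x = \frac{1}{2} here; the reduced form reads 2F1, upper {-\frac{3}{2}, -\frac{1}{6}}, lower {-\frac{1}{3}}, C = \frac{1}{6}. Verdict: none here - no I1-I6 shape fits x = \frac{1}{2} with lower {-\frac{1}{3}}.

Key step: t_0 = \frac{1}{6} here, and cancel k^2 + 1 from the displayed ratio first; then C = 1/6, x = 1/2.
Term ratio: r(k) = \frac{1}{2} * (k-\frac{3}{2}) (k-\frac{1}{6}) / [(k-\frac{1}{3}) (k+1)] - poly over poly, x = \frac{1}{2} from leading terms; C = \frac{1}{6} at k = 0.


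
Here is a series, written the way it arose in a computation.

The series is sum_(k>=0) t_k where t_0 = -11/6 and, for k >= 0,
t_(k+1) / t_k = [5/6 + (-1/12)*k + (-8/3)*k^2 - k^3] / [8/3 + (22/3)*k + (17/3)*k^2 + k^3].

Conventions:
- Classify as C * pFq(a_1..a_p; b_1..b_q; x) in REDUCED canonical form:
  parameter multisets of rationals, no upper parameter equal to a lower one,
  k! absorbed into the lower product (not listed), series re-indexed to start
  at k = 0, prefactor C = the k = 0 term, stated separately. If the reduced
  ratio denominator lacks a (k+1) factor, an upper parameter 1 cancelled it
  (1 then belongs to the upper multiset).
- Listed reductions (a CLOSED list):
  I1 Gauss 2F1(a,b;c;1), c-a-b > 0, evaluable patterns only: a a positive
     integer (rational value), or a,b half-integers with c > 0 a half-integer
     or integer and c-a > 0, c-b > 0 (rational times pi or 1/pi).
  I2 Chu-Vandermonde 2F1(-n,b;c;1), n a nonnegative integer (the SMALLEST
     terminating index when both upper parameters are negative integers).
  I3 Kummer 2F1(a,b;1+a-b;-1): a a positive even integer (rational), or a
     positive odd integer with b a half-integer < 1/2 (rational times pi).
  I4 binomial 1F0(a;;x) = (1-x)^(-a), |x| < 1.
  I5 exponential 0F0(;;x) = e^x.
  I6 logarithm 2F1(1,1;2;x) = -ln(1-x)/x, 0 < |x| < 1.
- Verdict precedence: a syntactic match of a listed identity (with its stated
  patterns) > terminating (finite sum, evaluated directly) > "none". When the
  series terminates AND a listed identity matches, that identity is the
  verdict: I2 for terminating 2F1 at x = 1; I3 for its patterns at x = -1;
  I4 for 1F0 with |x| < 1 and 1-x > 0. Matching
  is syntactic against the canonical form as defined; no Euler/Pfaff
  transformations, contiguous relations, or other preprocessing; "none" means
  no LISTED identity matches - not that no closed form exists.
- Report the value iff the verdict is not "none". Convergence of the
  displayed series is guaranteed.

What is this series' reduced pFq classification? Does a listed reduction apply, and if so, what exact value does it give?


x = -1 here; the reduced form reads 2F1, upper {-1/2, 5/2}, lower {4}, C = -11/6. Verdict: none. A 2F1 with upper {-1/2, 5/2} fits none of I1-I6 at x = -1; the sum runs forever.

First insight: with t_0 = -11/6, factor the ratio over Q (C = -11/6): negated roots = parameters.
Consecutive-term ratio: r(k) = (-1) * (k-1/2) (k+5/2) / [(k+4) (k+1)] - rational in k. x = (-1); t_0 = -11/6; negate the roots.


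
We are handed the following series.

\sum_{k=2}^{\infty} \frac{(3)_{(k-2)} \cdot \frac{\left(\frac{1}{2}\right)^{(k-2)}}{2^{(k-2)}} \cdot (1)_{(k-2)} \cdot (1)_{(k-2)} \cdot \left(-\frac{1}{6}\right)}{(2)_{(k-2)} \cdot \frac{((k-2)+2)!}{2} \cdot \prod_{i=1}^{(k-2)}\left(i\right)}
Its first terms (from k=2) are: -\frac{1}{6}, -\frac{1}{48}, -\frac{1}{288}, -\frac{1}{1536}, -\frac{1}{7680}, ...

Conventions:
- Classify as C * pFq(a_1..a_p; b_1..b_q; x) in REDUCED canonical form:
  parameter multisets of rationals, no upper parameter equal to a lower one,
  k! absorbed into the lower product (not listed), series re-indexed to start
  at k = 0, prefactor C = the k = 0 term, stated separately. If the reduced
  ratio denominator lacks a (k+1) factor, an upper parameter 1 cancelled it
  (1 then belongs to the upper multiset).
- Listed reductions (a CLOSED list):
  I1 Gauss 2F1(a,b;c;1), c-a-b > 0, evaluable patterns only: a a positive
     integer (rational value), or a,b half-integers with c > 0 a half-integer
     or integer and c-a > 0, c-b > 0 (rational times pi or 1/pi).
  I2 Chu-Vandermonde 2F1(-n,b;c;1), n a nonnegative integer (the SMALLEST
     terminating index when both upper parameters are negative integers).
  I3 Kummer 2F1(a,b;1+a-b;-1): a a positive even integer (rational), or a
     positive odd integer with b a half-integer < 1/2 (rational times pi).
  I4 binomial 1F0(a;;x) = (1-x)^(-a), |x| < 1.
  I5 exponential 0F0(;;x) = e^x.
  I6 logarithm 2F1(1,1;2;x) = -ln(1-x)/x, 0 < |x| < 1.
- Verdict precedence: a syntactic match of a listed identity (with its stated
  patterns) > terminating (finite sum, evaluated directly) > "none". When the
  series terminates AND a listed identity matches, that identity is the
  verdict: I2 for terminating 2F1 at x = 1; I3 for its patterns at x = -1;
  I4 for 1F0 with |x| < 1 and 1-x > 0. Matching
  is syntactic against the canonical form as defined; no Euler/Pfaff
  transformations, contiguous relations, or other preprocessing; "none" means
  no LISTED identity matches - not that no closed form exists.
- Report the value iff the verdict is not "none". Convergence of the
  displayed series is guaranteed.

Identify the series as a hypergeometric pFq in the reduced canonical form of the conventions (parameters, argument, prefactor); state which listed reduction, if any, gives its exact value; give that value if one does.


Reduced: x = \frac{1}{4}, 2F1, upper = {1, 1}, lower = {2}, C = -\frac{1}{6}. Verdict at x = \frac{1}{4}: the I6 logarithm reduction matches (the logarithm: parameters (1,1;2), x = \frac{1}{4}). Its exact value is \frac{2}{3} \cdot \ln\left(\frac{3}{4}\right).

The tell: t_0 = -\frac{1}{6} here, and the denominator's factorial ratio (C = -1/6) is a lower Pochhammer.
Ratio: r(k) = \frac{1}{4} * (k+1) (k+1) / [(k+2) (k+1)] - poly over poly, x = \frac{1}{4} from leading terms; C = -\frac{1}{6} at k = 0.


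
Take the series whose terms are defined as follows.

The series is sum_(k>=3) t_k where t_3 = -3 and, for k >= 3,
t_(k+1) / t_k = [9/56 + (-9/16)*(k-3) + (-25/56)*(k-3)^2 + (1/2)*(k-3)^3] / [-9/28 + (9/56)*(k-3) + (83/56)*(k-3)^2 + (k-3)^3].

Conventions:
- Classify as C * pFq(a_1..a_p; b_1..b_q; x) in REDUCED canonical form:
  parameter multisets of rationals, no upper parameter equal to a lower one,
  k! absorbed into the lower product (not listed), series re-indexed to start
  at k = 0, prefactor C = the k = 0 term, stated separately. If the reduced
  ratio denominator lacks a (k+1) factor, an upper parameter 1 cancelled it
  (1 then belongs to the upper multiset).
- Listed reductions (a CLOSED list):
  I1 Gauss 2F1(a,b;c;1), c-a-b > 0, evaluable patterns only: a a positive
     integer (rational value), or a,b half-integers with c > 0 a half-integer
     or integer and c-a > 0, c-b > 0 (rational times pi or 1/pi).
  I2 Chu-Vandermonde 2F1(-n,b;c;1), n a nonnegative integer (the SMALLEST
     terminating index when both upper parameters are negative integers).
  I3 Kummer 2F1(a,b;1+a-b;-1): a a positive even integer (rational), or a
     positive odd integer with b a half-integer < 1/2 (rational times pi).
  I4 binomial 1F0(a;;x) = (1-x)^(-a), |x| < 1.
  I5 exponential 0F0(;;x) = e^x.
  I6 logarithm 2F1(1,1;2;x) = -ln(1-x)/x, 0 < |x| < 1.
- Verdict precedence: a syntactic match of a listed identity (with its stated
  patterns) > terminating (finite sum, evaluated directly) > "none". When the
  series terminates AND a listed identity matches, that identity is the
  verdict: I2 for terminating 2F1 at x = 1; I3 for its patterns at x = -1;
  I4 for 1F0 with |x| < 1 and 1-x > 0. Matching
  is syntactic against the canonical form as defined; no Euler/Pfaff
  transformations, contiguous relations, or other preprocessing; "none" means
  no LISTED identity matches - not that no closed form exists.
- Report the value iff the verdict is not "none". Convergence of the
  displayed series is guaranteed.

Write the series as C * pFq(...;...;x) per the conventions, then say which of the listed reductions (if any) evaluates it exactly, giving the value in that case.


At argument 1/2: a 2F1 with upper {-3/2, -1/4}, lower {-3/8}, scaled by C = -3. Verdict: none here - no I1-I6 shape fits x = 1/2 with lower {-3/8}.

Structural cue: from the first term -3: factor the ratio over Q (C = -3): negated roots = parameters.
Term ratio: r(k) = (1/2) * (k-3/2) (k-1/4) / [(k-3/8) (k+1)] - rational in k, leading ratio (1/2); with t_0 = -3, classification follows.


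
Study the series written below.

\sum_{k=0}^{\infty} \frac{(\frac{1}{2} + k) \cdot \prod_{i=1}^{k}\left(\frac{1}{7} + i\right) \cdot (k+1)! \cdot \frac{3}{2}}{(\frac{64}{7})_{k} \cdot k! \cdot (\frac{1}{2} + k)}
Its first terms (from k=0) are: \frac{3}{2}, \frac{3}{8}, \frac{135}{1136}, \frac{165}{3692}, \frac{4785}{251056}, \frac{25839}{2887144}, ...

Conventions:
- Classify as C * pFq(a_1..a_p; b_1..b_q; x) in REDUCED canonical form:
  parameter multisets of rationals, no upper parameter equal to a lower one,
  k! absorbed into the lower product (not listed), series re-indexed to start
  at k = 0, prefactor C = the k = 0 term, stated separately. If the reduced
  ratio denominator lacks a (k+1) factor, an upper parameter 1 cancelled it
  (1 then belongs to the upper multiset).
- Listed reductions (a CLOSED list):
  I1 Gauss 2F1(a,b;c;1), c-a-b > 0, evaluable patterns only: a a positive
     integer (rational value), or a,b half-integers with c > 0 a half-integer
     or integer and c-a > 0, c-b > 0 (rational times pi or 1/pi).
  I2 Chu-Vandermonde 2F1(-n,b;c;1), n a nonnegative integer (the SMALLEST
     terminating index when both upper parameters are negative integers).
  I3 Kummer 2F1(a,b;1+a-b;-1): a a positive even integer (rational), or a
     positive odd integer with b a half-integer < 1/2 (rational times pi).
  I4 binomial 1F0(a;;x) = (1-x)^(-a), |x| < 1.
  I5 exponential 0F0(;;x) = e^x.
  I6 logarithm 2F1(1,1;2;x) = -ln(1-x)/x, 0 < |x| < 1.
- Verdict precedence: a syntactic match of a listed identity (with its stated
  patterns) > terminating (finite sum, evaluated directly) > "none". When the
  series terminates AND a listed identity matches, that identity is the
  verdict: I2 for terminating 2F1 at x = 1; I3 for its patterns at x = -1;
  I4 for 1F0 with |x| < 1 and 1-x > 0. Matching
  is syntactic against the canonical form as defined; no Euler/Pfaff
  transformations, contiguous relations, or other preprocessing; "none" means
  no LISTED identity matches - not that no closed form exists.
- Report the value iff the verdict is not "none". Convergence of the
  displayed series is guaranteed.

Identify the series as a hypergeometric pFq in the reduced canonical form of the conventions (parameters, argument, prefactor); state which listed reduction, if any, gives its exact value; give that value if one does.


The series (x = 1) is 2F1: upper {\frac{8}{7}, 2}, lower {\frac{64}{7}}, prefactor \frac{3}{2}. Verdict at x = 1: the Gauss summation I1 matches (x = 1: the Gamma ratio telescopes since c-a-b = 6 > 0 and a = 2 in Z>0). Exact value: \frac{1425}{686}.

The tell: x = 1 and the factorial ratio (C = 3/2, x = 1) (k+a-1)!/(a-1)! is a rising factorial (a)_k.
Adjacent-term ratio: r(k) = 1 * (k+\frac{8}{7}) (k+2) / [(k+\frac{64}{7}) (k+1)] - rational in k, leading ratio 1; with t_0 = \frac{3}{2}, classification follows.


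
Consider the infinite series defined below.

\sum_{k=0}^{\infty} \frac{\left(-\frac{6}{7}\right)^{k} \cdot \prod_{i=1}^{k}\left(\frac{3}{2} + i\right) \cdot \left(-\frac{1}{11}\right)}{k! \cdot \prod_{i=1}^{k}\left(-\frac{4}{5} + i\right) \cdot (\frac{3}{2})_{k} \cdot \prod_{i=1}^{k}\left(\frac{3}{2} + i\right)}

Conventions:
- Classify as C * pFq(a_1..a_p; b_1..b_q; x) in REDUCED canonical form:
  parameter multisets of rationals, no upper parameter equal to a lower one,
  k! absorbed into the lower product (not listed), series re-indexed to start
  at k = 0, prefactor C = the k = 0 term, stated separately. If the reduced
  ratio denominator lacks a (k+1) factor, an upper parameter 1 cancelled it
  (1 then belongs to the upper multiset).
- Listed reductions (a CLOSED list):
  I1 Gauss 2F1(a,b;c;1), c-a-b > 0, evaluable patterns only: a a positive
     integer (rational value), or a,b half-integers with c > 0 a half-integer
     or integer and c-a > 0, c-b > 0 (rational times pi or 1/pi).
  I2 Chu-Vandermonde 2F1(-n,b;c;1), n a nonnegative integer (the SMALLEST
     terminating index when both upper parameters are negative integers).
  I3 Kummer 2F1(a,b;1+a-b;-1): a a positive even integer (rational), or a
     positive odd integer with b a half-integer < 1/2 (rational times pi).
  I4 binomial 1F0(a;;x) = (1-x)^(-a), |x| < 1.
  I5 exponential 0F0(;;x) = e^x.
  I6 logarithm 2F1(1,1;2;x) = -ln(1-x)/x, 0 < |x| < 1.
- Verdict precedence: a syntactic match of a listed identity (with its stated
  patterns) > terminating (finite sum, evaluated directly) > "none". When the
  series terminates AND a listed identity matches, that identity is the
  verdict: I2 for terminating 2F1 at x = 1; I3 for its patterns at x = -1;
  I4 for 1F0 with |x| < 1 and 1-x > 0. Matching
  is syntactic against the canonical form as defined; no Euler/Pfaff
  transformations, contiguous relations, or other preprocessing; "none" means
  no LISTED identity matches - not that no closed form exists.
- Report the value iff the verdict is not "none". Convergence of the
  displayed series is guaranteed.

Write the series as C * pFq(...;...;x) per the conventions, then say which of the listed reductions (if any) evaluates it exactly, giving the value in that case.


At argument -\frac{6}{7}: a 0F2 with upper {-}, lower {\frac{1}{5}, \frac{3}{2}}, scaled by C = -\frac{1}{11}. Verdict: none. No listed pattern accepts 0F2(-; \frac{1}{5}, \frac{3}{2}; -\frac{6}{7}).

The tell: t_0 being -\frac{1}{11}, the lower running product (C = -1/11) is a rising factorial.
Adjacent-term ratio: r(k) = -\frac{6}{7} * 1 / [(k+\frac{1}{5}) (k+\frac{3}{2}) (k+1)] - poly over poly, x = -\frac{6}{7} from leading terms; C = -\frac{1}{11} at k = 0.


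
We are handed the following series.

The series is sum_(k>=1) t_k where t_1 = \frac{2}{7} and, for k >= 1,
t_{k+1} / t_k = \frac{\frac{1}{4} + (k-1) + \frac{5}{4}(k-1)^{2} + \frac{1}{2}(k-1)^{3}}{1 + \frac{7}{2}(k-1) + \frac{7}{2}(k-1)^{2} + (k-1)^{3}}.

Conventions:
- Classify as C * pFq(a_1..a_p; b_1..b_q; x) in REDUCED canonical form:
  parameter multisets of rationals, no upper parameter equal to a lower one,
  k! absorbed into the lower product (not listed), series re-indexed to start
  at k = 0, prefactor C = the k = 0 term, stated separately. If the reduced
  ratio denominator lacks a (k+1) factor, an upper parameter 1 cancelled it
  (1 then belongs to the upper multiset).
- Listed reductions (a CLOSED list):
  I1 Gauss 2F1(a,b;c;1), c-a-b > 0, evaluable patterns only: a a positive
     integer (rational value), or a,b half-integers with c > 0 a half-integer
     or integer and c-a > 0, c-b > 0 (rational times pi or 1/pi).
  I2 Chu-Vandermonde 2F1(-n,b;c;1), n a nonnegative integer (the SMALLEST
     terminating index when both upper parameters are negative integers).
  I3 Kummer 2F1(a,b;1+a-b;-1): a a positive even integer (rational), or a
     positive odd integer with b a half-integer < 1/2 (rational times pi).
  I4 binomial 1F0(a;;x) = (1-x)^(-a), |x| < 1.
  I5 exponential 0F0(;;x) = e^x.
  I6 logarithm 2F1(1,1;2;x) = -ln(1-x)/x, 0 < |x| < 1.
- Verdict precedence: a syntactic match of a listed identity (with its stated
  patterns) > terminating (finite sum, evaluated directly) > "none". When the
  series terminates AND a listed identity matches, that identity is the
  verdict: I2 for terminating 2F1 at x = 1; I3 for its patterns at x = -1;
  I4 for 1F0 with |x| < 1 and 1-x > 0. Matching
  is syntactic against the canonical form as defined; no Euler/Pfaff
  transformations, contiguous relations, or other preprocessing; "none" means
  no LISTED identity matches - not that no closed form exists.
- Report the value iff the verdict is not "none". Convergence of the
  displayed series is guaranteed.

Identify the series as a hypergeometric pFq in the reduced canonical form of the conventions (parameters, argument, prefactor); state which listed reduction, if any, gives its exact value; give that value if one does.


First insight: with t_0 = \frac{2}{7}, cancel k + 1/2 from the displayed ratio first; then C = 2/7.
Consecutive-term ratio: r(k) = \frac{1}{2} * (k+1) (k+1) / [(k+2) (k+1)] - rational in k, leading ratio \frac{1}{2}; with t_0 = \frac{2}{7}, classification follows.

Reduced: x = \frac{1}{2}, 2F1, upper = {1, 1}, lower = {2}, C = \frac{2}{7}. Verdict: the I6 logarithm reduction applies (the logarithm: parameters (1,1;2), x = \frac{1}{2}). Exact value: \left(-\frac{4}{7}\right) \cdot \ln\left(\frac{1}{2}\right).


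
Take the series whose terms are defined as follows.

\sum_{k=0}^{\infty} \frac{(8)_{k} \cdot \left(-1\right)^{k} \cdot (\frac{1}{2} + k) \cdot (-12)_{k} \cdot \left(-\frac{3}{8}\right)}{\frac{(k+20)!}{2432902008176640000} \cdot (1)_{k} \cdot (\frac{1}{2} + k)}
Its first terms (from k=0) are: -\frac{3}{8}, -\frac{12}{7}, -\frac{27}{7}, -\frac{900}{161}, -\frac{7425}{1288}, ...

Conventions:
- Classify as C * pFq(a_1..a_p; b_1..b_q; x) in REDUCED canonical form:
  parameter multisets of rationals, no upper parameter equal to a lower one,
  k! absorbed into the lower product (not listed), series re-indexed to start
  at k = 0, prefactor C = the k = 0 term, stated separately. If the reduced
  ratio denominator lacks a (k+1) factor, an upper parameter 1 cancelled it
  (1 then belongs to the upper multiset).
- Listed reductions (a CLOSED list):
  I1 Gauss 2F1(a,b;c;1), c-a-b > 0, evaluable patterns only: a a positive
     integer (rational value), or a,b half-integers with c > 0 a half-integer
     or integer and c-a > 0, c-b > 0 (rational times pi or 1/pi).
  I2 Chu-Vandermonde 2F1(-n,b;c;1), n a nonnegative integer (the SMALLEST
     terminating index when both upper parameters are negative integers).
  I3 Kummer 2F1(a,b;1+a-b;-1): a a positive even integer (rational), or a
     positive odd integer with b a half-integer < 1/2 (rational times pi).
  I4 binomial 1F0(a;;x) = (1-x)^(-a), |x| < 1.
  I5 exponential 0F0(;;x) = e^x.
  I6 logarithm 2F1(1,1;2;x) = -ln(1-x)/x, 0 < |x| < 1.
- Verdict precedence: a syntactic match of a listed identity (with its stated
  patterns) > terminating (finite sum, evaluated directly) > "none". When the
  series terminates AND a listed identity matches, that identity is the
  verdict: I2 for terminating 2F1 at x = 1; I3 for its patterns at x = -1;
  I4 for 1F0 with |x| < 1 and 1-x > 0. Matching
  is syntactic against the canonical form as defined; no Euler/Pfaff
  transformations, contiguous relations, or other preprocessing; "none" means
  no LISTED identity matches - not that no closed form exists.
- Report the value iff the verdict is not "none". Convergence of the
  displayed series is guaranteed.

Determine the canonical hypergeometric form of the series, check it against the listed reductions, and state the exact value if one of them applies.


Classification (C = -\frac{3}{8}): 2F1 with upper {-12, 8}, lower {21}, argument x = -1. Verdict: the Kummer evaluation I3 matches (x = -1; c = 21 equals 1+a-b for upper {-12, 8}: listed pattern). Value: -\frac{2907}{112}.

Key observation: x = -1 and the denominator's factorial ratio (C = -3/8) is a lower Pochhammer.
Term ratio: r(k) = -1 * (k-12) (k+8) / [(k+21) (k+1)] - rational in k, leading ratio -1; with t_0 = -\frac{3}{8}, classification follows.


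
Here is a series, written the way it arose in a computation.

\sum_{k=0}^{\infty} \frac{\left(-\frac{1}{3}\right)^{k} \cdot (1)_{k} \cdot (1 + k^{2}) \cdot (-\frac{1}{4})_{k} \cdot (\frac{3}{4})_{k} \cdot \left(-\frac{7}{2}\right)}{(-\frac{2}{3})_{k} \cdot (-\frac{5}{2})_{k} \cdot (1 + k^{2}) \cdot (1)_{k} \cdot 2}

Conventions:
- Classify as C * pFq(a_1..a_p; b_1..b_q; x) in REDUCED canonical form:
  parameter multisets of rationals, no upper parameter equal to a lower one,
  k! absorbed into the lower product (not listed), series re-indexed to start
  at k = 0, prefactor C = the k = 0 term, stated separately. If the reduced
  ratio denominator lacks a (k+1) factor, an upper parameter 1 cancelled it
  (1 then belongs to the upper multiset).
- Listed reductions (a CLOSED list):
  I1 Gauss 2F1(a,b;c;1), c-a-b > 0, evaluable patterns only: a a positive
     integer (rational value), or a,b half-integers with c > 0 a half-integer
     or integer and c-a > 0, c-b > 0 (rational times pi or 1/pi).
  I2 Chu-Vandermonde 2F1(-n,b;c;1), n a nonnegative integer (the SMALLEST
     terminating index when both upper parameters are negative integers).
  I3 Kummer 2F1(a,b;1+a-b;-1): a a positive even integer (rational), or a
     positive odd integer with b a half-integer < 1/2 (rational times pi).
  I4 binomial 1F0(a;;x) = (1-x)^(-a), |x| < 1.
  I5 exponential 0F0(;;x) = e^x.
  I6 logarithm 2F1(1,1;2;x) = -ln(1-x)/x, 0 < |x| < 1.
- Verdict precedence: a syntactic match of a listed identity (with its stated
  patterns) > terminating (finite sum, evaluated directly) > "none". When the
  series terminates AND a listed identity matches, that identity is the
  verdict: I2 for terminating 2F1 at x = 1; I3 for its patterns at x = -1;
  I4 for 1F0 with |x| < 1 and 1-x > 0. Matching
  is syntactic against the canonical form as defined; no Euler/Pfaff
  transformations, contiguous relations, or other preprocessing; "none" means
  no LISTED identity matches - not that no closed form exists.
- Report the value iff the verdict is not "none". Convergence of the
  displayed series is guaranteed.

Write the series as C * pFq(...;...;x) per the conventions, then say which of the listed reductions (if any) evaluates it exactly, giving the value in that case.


The tell: from the first term -\frac{7}{4}: the constant factors (prefactor -7/4) combine into one prefactor.
Term ratio: r(k) = -\frac{1}{3} * (k-\frac{1}{4}) (k+\frac{3}{4}) (k+1) / [(k-\frac{5}{2}) (k-\frac{2}{3}) (k+1)] - rational; roots negated = parameters, x = -\frac{1}{3}, C = -\frac{7}{4}.

With C = -\frac{7}{4}: the canonical form is 3F2(-\frac{1}{4}, \frac{3}{4}, 1; -\frac{5}{2}, -\frac{2}{3}; -\frac{1}{3}). Verdict: none here - no I1-I6 shape fits x = -\frac{1}{3} with lower {-\frac{5}{2}, -\frac{2}{3}}.


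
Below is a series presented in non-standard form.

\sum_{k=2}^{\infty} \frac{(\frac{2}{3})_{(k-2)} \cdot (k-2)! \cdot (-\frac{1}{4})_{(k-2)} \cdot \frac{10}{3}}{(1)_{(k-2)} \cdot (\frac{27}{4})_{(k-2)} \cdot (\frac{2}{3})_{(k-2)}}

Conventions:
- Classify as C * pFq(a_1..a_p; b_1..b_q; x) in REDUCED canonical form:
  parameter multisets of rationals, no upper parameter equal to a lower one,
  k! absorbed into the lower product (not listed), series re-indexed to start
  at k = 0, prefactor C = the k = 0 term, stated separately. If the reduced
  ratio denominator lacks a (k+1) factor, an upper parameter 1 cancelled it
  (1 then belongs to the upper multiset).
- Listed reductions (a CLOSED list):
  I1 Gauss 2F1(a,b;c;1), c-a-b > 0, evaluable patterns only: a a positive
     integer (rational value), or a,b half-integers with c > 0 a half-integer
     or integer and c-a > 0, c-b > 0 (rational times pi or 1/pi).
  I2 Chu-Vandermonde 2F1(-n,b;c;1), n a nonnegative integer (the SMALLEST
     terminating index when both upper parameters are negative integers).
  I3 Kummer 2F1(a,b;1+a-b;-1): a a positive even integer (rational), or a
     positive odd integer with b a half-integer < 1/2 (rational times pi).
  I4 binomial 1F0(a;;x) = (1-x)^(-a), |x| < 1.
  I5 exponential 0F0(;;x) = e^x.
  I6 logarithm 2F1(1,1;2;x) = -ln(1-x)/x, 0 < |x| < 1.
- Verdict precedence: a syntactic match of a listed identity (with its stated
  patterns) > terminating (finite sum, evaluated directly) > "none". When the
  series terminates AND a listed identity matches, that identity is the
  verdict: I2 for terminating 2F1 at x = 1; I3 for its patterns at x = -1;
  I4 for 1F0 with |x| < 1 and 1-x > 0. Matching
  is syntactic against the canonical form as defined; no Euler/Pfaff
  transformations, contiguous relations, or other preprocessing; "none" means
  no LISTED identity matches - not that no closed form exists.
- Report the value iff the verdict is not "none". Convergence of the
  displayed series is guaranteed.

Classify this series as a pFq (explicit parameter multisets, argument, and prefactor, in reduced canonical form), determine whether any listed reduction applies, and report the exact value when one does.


This is \frac{10}{3} * 2F1(-\frac{1}{4}, 1; \frac{27}{4}; 1) in reduced canonical form. Verdict (x = 1): Gauss's theorem (I1) applies (x = 1: the Gamma ratio telescopes since c-a-b = 6 > 0 and a = 1 in Z>0). Exact value: \frac{115}{36}.

Key observation: t_0 = \frac{10}{3} here, and (1)_k (C = 10/3, x = 1) is k! itself.
Adjacent-term ratio: r(k) = 1 * (k-\frac{1}{4}) (k+1) / [(k+\frac{27}{4}) (k+1)] - rational; roots negated = parameters, x = 1, C = \frac{10}{3}.


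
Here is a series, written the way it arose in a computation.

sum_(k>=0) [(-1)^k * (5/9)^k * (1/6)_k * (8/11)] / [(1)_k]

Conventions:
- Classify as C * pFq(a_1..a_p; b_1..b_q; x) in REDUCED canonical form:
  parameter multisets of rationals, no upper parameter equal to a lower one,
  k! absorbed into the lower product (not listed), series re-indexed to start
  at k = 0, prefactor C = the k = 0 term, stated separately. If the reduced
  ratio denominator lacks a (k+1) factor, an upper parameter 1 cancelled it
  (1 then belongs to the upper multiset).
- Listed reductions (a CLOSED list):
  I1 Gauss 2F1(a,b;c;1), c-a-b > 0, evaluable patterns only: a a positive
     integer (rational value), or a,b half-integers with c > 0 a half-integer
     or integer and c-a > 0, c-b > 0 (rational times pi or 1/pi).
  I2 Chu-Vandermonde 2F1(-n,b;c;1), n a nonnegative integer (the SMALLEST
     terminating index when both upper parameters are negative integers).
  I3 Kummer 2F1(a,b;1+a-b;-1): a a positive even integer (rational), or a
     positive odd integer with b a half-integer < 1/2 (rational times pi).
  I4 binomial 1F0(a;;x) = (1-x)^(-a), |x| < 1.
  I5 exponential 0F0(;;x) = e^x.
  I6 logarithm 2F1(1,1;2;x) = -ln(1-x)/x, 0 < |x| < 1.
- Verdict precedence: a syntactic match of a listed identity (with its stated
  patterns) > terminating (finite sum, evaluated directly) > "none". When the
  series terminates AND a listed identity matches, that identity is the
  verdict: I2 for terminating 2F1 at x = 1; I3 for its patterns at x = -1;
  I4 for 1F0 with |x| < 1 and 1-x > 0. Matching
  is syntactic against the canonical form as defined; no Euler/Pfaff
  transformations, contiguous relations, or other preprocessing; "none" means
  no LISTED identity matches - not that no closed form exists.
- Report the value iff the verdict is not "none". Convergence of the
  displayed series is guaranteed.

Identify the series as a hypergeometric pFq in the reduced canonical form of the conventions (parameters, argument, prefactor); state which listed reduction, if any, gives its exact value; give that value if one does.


Classification (C = 8/11): 1F0 with upper {1/6}, lower {-}, argument x = -5/9. Verdict: the binomial series (I4) matches (the 1F0 binomial series: exponent -1/6, x = -5/9). Exact value: (8/11) * (14/9)^(-1/6).

First insight: from the first term 8/11: (1)_k (C = 8/11) is k! itself.
Step ratio: r(k) = (-5/9) * (k+1/6) / [(k+1)] - rational in k. x = (-5/9); t_0 = 8/11; negate the roots.


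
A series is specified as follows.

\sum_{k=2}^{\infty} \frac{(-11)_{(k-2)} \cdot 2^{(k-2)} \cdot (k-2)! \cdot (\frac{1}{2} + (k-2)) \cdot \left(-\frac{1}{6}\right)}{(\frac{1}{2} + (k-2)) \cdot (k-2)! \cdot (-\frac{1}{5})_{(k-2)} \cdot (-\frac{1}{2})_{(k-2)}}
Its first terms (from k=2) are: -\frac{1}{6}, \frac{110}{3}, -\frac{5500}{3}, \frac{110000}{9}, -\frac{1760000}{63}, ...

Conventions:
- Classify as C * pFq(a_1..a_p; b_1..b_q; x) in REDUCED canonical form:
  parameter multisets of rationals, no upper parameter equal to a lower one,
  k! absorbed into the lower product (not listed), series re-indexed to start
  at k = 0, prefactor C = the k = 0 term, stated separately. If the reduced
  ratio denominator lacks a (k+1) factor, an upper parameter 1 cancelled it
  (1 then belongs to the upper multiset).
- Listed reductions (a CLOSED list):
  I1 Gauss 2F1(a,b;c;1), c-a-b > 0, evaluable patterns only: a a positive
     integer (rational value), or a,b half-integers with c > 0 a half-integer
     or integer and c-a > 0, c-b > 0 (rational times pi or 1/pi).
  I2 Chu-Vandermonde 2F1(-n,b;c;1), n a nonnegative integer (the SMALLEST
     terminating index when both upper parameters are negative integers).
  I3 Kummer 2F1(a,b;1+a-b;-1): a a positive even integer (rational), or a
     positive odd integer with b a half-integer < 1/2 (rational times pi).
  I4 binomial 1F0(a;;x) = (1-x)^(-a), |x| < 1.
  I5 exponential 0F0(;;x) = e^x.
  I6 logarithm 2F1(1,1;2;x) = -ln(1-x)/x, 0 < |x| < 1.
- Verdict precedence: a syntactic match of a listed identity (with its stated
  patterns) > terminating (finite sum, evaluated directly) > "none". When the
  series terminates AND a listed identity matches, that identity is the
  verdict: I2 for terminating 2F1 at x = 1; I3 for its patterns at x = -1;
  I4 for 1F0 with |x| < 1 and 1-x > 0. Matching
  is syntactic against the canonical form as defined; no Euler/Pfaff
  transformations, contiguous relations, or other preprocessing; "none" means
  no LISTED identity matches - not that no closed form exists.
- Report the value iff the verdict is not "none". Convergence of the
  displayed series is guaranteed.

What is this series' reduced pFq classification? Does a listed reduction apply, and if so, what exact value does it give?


Key step: with t_0 = -\frac{1}{6}, the factorial ratio (prefactor -1/6) (k+a-1)!/(a-1)! is a rising factorial (a)_k.
Step ratio: r(k) = 2 * (k-11) (k+1) / [(k-\frac{1}{2}) (k-\frac{1}{5}) (k+1)] - rational in k, leading ratio 2; with t_0 = -\frac{1}{6}, classification follows.

With C = -\frac{1}{6}: the canonical form is 2F2(-11, 1; -\frac{1}{2}, -\frac{1}{5}; 2). Verdict: terminating - upper -11 stops the sum at k = 11; the 12 terms are added exactly. Its exact value is -\frac{147102427498108037}{937589686895862}.


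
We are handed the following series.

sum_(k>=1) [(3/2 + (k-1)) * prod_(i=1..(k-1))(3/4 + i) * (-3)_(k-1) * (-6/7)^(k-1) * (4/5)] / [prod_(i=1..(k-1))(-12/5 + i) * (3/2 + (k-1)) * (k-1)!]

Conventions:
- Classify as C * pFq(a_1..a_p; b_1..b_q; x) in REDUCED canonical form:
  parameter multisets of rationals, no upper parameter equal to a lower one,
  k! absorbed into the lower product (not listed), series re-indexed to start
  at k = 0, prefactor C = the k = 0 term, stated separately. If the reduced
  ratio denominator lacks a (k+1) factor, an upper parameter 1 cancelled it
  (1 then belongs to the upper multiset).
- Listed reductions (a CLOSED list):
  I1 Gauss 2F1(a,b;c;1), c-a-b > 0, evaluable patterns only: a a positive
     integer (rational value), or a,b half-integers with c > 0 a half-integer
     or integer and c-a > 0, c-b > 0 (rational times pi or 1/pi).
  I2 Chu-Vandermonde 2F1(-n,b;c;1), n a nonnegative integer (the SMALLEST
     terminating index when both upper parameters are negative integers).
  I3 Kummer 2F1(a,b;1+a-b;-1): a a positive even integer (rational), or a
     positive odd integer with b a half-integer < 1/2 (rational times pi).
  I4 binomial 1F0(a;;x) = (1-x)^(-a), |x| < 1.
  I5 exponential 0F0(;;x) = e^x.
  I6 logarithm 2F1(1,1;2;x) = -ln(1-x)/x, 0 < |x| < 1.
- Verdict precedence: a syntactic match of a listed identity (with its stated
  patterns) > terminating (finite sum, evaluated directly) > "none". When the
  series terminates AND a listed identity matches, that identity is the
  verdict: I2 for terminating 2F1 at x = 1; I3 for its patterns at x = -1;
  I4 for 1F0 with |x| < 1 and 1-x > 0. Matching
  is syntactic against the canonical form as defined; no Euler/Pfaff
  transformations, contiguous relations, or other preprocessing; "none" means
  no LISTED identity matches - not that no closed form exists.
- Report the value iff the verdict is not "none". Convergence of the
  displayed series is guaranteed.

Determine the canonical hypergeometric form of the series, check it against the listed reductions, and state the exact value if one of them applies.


Reduced: x = -6/7, 2F1, upper = {-3, 7/4}, lower = {-7/5}, C = 4/5. Verdict: terminating. With -3 upstairs the series is a 4-term polynomial sum; evaluated term by term. Sum: 277423/6860.

Key observation: with t_0 = 4/5, the running product (C = 4/5, x = -6/7) telescopes to a rising factorial.
Step ratio: r(k) = (-6/7) * (k-3) (k+7/4) / [(k-7/5) (k+1)] - rational; roots negated = parameters, x = (-6/7), C = 4/5.


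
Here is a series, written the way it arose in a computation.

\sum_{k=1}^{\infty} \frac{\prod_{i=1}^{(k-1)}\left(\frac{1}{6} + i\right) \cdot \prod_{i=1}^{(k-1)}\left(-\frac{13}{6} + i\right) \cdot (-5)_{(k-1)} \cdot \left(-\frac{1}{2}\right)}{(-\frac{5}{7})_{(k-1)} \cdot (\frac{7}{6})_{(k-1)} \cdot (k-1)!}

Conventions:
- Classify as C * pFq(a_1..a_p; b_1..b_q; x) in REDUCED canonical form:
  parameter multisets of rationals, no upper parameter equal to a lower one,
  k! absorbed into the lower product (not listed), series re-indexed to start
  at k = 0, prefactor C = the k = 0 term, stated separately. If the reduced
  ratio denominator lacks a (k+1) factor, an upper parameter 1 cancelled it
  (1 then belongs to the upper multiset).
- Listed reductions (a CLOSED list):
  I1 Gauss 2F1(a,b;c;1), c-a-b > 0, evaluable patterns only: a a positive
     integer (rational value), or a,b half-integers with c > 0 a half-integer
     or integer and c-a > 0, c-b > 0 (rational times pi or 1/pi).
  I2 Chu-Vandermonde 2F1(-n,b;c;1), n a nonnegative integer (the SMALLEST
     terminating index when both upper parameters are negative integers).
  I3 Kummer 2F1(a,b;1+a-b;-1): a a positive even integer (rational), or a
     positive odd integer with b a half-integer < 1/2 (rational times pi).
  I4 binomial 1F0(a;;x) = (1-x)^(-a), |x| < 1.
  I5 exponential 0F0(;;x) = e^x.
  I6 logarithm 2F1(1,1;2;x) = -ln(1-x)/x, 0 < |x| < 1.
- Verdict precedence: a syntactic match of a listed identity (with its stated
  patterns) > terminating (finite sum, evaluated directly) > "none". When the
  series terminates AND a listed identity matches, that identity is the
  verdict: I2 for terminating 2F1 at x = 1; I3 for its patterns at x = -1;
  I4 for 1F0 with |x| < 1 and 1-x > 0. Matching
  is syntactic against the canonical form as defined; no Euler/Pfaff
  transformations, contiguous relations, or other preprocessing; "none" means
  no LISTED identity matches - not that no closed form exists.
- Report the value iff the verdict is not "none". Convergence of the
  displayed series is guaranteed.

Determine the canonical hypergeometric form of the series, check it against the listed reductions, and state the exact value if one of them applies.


The series (x = 1) is 2F1: upper {-5, -\frac{7}{6}}, lower {-\frac{5}{7}}, prefactor -\frac{1}{2}. Verdict: the Chu-Vandermonde identity I2 matches (terminating 2F1 at x = 1 with n = 5, b = -7/6, c = -\frac{5}{7}). Hence: \frac{647381471}{103016448}.

The tell: t_0 being -\frac{1}{2}, the running product (C = -1/2) telescopes to a rising factorial.
Term ratio: r(k) = 1 * (k-5) (k-\frac{7}{6}) / [(k-\frac{5}{7}) (k+1)] ; factor over Q: parameters, x = 1, and C = -\frac{1}{2}.


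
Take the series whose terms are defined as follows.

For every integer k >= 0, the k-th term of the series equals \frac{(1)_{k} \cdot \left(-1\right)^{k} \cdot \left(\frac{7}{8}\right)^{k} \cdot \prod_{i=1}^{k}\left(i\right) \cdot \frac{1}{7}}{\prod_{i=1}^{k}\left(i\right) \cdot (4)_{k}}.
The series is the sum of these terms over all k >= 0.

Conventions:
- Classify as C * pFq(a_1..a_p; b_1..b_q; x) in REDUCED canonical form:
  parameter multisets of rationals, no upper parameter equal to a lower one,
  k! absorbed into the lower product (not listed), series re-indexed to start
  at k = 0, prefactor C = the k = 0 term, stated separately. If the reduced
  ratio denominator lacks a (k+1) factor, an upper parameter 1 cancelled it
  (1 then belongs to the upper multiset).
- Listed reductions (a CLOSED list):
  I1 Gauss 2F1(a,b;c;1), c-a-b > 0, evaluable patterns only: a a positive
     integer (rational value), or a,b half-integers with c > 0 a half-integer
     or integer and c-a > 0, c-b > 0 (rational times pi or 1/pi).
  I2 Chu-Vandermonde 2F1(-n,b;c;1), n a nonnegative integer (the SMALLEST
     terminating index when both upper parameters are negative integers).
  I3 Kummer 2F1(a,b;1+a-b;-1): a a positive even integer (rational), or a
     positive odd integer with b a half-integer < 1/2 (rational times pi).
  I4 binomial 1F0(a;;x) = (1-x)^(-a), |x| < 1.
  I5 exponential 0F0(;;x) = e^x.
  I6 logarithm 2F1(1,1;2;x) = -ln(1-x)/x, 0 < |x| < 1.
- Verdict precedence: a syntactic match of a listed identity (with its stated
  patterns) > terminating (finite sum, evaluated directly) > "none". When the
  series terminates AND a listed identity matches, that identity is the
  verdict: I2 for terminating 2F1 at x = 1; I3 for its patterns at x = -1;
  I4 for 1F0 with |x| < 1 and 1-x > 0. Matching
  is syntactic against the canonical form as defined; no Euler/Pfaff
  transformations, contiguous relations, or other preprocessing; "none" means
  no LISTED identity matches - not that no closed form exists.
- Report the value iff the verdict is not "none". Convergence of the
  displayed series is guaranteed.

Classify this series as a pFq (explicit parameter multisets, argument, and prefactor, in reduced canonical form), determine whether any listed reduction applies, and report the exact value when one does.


With C = \frac{1}{7}: the canonical form is 2F1(1, 1; 4; -\frac{7}{8}). Verdict: none. A 2F1 with upper {1, 1} fits none of I1-I6 at x = -\frac{7}{8}; the sum runs forever.

The tell: with t_0 = \frac{1}{7}, the running product (prefactor 1/7) telescopes to a rising factorial.
Term ratio: r(k) = -\frac{7}{8} * (k+1) (k+1) / [(k+4) (k+1)] - rational; roots negated = parameters, x = -\frac{7}{8}, C = \frac{1}{7}.
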